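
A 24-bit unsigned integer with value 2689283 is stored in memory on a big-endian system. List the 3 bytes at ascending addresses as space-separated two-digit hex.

29 09 03

2689283 in hexadecimal, padded to 24 bits, is 0x290903.
Split into bytes (most-significant first): 29 09 03.
Big-endian: lowest address holds the most-significant byte.
So the memory order matches the most-significant-first order: 29 09 03.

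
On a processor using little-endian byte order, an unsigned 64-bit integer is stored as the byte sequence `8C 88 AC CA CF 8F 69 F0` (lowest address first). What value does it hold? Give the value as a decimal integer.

Little-endian stores the least-significant byte at the lowest address.
Reassemble most-significant byte first: F0 69 8F CF CA AC 88 8C → 0xF0698FCFCAAC888C.
0xF0698FCFCAAC888C = 17323535564278630540.

17323535564278630540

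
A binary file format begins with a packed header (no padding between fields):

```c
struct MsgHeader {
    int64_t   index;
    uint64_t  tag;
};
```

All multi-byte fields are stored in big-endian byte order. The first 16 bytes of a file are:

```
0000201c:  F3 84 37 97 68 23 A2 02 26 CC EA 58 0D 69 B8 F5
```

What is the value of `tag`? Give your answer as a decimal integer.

2795867132593289461

`tag` follows `index` (8 bytes), so it starts at byte offset 8 and occupies 8 bytes.
Bytes at offsets 8..15: 26 CC EA 58 0D 69 B8 F5.
Big-endian stores the most-significant byte at the lowest address.
The bytes are already most-significant first: 0x26CCEA580D69B8F5.
0x26CCEA580D69B8F5 = 2795867132593289461.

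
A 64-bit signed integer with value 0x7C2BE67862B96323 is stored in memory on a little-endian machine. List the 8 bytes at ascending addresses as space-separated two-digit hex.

Split into bytes (most-significant first): 7C 2B E6 78 62 B9 63 23.
In little-endian order the low byte comes first in memory.
So at ascending addresses the bytes are 23 63 B9 62 78 E6 2B 7C.

23 63 B9 62 78 E6 2B 7C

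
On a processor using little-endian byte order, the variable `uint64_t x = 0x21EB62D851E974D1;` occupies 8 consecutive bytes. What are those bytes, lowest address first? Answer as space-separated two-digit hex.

D1 74 E9 51 D8 62 EB 21

Split into bytes (most-significant first): 21 EB 62 D8 51 E9 74 D1.
Little-endian stores the least-significant byte at the lowest address.
So at ascending addresses the bytes are D1 74 E9 51 D8 62 EB 21.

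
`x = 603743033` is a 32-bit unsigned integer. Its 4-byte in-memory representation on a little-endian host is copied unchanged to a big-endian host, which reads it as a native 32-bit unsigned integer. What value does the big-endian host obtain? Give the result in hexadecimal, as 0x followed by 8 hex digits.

0x3963FC23

603743033 in 32-bit hexadecimal is 0x23FC6339.
Stored little-endian, the bytes at ascending addresses are 39 63 FC 23.
Read back as big-endian, the last byte is least significant, giving 0x3963FC23.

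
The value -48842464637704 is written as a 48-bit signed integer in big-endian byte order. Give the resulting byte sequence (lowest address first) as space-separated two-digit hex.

D3 93 FA 3E CC F8

Two's complement of -48842464637704 in 48 bits: 48842464637704 = 0x2C6C05C13308; invert → 0xD393FA3ECCF7; add 1 → 0xD393FA3ECCF8.
Split into bytes (most-significant first): D3 93 FA 3E CC F8.
In big-endian order the high byte comes first in memory.
So the memory order matches the most-significant-first order: D3 93 FA 3E CC F8.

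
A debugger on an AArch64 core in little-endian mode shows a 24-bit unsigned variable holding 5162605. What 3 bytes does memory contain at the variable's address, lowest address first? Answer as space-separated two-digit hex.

6D C6 4E

5162605 in hexadecimal, padded to 24 bits, is 0x4EC66D.
Split into bytes (most-significant first): 4E C6 6D.
Little-endian stores the least-significant byte at the lowest address.
So at ascending addresses the bytes are 6D C6 4E.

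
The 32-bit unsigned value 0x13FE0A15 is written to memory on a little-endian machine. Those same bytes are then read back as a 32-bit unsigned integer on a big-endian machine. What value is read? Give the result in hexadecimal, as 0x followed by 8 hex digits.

Stored little-endian, the bytes at ascending addresses are 15 0A FE 13.
Read back as big-endian, the last byte is least significant, giving 0x150AFE13.

0x150AFE13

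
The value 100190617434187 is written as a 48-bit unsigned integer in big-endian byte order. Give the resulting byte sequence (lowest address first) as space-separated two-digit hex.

100190617434187 in hexadecimal, padded to 48 bits, is 0x5B1F7229784B.
Split into bytes (most-significant first): 5B 1F 72 29 78 4B.
Big-endian stores the most-significant byte at the lowest address.
So the memory order matches the most-significant-first order: 5B 1F 72 29 78 4B.

5B 1F 72 29 78 4B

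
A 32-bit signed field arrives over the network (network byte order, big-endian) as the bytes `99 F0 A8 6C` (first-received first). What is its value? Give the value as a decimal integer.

-1712281492

Big-endian stores the most-significant byte at the lowest address.
The bytes are already most-significant first: 0x99F0A86C.
Top bit is set, so as a signed 32-bit value this is 0x99F0A86C − 2^32 = -1712281492.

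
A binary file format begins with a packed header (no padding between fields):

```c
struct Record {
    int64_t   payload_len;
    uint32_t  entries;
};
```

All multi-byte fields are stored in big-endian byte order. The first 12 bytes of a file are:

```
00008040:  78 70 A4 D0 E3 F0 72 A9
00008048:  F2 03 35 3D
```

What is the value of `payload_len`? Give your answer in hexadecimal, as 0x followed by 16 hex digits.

0x7870A4D0E3F072A9

`payload_len` is the first field, at byte offset 0, occupying 8 bytes.
Bytes at offsets 0..7: 78 70 A4 D0 E3 F0 72 A9.
Big-endian: lowest address holds the most-significant byte.
The bytes are already most-significant first: 0x7870A4D0E3F072A9.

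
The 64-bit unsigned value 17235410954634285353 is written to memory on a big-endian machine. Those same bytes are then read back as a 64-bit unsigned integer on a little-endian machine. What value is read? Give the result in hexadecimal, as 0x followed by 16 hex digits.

17235410954634285353 in 64-bit hexadecimal is 0xEF307AF234DA5129.
Stored big-endian, the bytes at ascending addresses are EF 30 7A F2 34 DA 51 29.
Read back as little-endian, the first byte is least significant, giving 0x2951DA34F27A30EF.

0x2951DA34F27A30EF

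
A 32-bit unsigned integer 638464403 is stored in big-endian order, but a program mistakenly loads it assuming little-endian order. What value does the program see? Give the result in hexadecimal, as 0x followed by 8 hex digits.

638464403 in 32-bit hexadecimal is 0x260E3193.
Stored big-endian, the bytes at ascending addresses are 26 0E 31 93.
Read back as little-endian, the first byte is least significant, giving 0x93310E26.

0x93310E26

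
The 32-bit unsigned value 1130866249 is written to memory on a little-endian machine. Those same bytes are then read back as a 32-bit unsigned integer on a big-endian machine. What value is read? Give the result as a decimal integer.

1235642179

1130866249 in 32-bit hexadecimal is 0x4367A649.
Stored little-endian, the bytes at ascending addresses are 49 A6 67 43.
Read back as big-endian, the last byte is least significant, giving 0x49A66743.
0x49A66743 = 1235642179.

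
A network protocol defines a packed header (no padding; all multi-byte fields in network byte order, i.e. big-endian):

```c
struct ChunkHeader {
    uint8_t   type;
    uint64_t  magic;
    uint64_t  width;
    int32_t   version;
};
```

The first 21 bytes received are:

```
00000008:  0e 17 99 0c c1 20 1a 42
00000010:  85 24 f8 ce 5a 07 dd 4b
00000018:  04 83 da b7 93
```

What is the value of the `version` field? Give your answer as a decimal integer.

`version` follows `type` (1 B), `magic` (8 B), `width` (8 B), so it starts at offset 1 + 8 + 8 = 17 and occupies 4 bytes.
Bytes at offsets 17..20: 83 DA B7 93.
Big-endian stores the most-significant byte at the lowest address.
The bytes are already most-significant first: 0x83DAB793.
Top bit is set, so as a signed 32-bit value this is 0x83DAB793 − 2^32 = -2082818157.

-2082818157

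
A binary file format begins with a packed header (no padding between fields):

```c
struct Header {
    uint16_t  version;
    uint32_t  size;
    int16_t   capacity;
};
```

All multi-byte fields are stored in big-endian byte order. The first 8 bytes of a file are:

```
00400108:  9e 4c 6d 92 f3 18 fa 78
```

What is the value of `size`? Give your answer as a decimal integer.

1838347032

`size` follows `version` (2 bytes), so it starts at byte offset 2 and occupies 4 bytes.
Bytes at offsets 2..5: 6D 92 F3 18.
In big-endian order the high byte comes first in memory.
The bytes are already most-significant first: 0x6D92F318.
0x6D92F318 = 1838347032.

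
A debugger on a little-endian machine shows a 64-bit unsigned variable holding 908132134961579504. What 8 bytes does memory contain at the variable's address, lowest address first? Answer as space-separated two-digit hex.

F0 85 80 81 5D 55 9A 0C

908132134961579504 in hexadecimal, padded to 64 bits, is 0x0C9A555D818085F0.
Split into bytes (most-significant first): 0C 9A 55 5D 81 80 85 F0.
In little-endian order the low byte comes first in memory.
So at ascending addresses the bytes are F0 85 80 81 5D 55 9A 0C.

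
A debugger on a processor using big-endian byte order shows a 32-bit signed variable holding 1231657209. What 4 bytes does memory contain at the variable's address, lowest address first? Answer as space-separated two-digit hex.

1231657209 in hexadecimal, padded to 32 bits, is 0x496998F9.
Split into bytes (most-significant first): 49 69 98 F9.
In big-endian order the high byte comes first in memory.
So the memory order matches the most-significant-first order: 49 69 98 F9.

49 69 98 F9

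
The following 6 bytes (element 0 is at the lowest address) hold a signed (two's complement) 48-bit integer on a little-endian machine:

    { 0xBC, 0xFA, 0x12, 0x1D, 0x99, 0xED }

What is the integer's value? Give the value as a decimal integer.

-20233103148356

In little-endian order the low byte comes first in memory.
Reassemble most-significant byte first: ED 99 1D 12 FA BC → 0xED991D12FABC.
Top bit is set, so as a signed 48-bit value this is 0xED991D12FABC − 2^48 = -20233103148356.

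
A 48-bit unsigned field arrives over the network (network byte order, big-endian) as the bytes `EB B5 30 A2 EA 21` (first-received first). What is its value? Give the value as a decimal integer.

259163437591073

In big-endian order the high byte comes first in memory.
The bytes are already most-significant first: 0xEBB530A2EA21.
0xEBB530A2EA21 = 259163437591073.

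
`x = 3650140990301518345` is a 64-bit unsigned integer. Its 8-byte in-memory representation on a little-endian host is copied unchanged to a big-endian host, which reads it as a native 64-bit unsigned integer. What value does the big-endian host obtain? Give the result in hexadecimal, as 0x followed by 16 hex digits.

3650140990301518345 in 64-bit hexadecimal is 0x32A7E7E43303BA09.
Stored little-endian, the bytes at ascending addresses are 09 BA 03 33 E4 E7 A7 32.
Read back as big-endian, the last byte is least significant, giving 0x09BA0333E4E7A732.

0x09BA0333E4E7A732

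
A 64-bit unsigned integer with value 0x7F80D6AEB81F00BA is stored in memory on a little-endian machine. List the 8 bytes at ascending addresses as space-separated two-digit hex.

Split into bytes (most-significant first): 7F 80 D6 AE B8 1F 00 BA.
Little-endian: lowest address holds the least-significant byte.
So at ascending addresses the bytes are BA 00 1F B8 AE D6 80 7F.

BA 00 1F B8 AE D6 80 7F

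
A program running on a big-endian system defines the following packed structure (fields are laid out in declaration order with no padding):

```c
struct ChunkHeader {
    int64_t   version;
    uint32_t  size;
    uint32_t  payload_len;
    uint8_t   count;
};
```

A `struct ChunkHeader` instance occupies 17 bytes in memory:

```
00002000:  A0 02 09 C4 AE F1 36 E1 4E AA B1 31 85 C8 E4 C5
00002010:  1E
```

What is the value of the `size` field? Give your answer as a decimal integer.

`size` follows `version` (8 bytes), so it starts at byte offset 8 and occupies 4 bytes.
Bytes at offsets 8..11: 4E AA B1 31.
Big-endian stores the most-significant byte at the lowest address.
The bytes are already most-significant first: 0x4EAAB131.
0x4EAAB131 = 1319809329.

1319809329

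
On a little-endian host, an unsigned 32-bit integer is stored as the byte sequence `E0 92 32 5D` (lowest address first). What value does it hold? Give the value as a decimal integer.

1563595488

Little-endian stores the least-significant byte at the lowest address.
Reassemble most-significant byte first: 5D 32 92 E0 → 0x5D3292E0.
0x5D3292E0 = 1563595488.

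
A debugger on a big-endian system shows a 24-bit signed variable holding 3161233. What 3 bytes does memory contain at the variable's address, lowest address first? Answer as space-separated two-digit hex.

30 3C 91

3161233 in hexadecimal, padded to 24 bits, is 0x303C91.
Split into bytes (most-significant first): 30 3C 91.
Big-endian stores the most-significant byte at the lowest address.
So the memory order matches the most-significant-first order: 30 3C 91.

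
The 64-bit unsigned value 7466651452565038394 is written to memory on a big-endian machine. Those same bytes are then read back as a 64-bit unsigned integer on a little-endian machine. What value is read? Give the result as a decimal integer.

7466651452565038394 in 64-bit hexadecimal is 0x679EDFEFA3CB253A.
Stored big-endian, the bytes at ascending addresses are 67 9E DF EF A3 CB 25 3A.
Read back as little-endian, the first byte is least significant, giving 0x3A25CBA3EFDF9E67.
0x3A25CBA3EFDF9E67 = 4189978933302632039.

4189978933302632039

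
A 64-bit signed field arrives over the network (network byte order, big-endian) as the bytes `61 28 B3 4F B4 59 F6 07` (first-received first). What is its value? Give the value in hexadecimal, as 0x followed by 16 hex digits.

0x6128B34FB459F607

In big-endian order the high byte comes first in memory.
The bytes are already most-significant first: 0x6128B34FB459F607.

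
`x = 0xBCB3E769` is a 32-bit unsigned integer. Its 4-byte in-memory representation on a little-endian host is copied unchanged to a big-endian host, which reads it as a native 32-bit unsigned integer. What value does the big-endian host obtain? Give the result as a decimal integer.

Stored little-endian, the bytes at ascending addresses are 69 E7 B3 BC.
Read back as big-endian, the last byte is least significant, giving 0x69E7B3BC.
0x69E7B3BC = 1776792508.

1776792508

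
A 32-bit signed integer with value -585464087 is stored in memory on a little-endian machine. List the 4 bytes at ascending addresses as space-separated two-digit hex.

Two's complement of -585464087 in 32 bits: 585464087 = 0x22E57917; invert → 0xDD1A86E8; add 1 → 0xDD1A86E9.
Split into bytes (most-significant first): DD 1A 86 E9.
Little-endian stores the least-significant byte at the lowest address.
So at ascending addresses the bytes are E9 86 1A DD.

E9 86 1A DD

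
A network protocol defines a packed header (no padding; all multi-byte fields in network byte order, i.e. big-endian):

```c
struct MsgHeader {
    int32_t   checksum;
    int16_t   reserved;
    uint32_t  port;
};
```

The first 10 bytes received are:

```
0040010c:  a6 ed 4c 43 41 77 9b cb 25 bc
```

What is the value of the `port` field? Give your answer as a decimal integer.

`port` follows `checksum` (4 B), `reserved` (2 B), so it starts at offset 4 + 2 = 6 and occupies 4 bytes.
Bytes at offsets 6..9: 9B CB 25 BC.
Big-endian stores the most-significant byte at the lowest address.
The bytes are already most-significant first: 0x9BCB25BC.
0x9BCB25BC = 2613781948.

2613781948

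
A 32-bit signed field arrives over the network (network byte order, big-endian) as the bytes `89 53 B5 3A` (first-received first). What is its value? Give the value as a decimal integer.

In big-endian order the high byte comes first in memory.
The bytes are already most-significant first: 0x8953B53A.
Top bit is set, so as a signed 32-bit value this is 0x8953B53A − 2^32 = -1991002822.

-1991002822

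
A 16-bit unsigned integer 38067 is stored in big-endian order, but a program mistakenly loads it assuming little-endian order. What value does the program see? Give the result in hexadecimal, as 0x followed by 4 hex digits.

0xB394

38067 in 16-bit hexadecimal is 0x94B3.
Stored big-endian, the bytes at ascending addresses are 94 B3.
Read back as little-endian, the first byte is least significant, giving 0xB394.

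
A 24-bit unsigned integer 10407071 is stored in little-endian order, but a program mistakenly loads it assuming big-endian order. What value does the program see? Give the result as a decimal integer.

10407071 in 24-bit hexadecimal is 0x9ECC9F.
Stored little-endian, the bytes at ascending addresses are 9F CC 9E.
Read back as big-endian, the last byte is least significant, giving 0x9FCC9E.
0x9FCC9E = 10472606.

10472606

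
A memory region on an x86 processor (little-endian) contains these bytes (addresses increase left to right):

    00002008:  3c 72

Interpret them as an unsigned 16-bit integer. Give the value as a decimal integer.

Little-endian: lowest address holds the least-significant byte.
Reassemble most-significant byte first: 72 3C → 0x723C.
0x723C = 29244.

29244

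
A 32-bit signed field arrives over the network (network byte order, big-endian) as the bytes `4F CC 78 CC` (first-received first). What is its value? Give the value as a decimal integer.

Big-endian: lowest address holds the most-significant byte.
The bytes are already most-significant first: 0x4FCC78CC.
0x4FCC78CC = 1338800332.

1338800332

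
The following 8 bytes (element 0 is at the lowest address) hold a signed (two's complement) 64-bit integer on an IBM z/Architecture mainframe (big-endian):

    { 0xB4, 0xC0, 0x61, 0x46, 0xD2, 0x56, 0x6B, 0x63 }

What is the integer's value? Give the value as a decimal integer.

Big-endian stores the most-significant byte at the lowest address.
The bytes are already most-significant first: 0xB4C06146D2566B63.
Top bit is set, so as a signed 64-bit value this is 0xB4C06146D2566B63 − 2^64 = -5422226994549593245.

-5422226994549593245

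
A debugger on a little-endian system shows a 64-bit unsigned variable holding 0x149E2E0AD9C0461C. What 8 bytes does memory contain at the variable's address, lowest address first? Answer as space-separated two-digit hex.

1C 46 C0 D9 0A 2E 9E 14

Split into bytes (most-significant first): 14 9E 2E 0A D9 C0 46 1C.
In little-endian order the low byte comes first in memory.
So at ascending addresses the bytes are 1C 46 C0 D9 0A 2E 9E 14.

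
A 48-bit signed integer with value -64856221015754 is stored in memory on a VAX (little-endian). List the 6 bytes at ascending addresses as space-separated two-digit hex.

36 21 FC 7B 03 C5

Two's complement of -64856221015754 in 48 bits: 64856221015754 = 0x3AFC8403DECA; invert → 0xC5037BFC2135; add 1 → 0xC5037BFC2136.
Split into bytes (most-significant first): C5 03 7B FC 21 36.
Little-endian stores the least-significant byte at the lowest address.
So at ascending addresses the bytes are 36 21 FC 7B 03 C5.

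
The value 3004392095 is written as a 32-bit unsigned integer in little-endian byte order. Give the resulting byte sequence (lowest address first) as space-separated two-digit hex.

9F 62 13 B3

3004392095 in hexadecimal, padded to 32 bits, is 0xB313629F.
Split into bytes (most-significant first): B3 13 62 9F.
Little-endian: lowest address holds the least-significant byte.
So at ascending addresses the bytes are 9F 62 13 B3.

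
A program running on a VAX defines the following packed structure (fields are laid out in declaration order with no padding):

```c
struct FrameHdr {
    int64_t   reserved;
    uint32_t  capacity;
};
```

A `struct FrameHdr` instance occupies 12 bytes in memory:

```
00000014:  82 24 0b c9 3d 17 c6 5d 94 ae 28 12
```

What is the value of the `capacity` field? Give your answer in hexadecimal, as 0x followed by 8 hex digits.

0x1228AE94

`capacity` follows `reserved` (8 bytes), so it starts at byte offset 8 and occupies 4 bytes.
Bytes at offsets 8..11: 94 AE 28 12.
In little-endian order the low byte comes first in memory.
Reassemble most-significant byte first: 12 28 AE 94 → 0x1228AE94.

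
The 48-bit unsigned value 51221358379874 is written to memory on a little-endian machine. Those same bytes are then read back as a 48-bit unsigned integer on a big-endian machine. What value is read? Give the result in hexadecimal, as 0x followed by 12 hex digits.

0x6203DFE6952E

51221358379874 in 48-bit hexadecimal is 0x2E95E6DF0362.
Stored little-endian, the bytes at ascending addresses are 62 03 DF E6 95 2E.
Read back as big-endian, the last byte is least significant, giving 0x6203DFE6952E.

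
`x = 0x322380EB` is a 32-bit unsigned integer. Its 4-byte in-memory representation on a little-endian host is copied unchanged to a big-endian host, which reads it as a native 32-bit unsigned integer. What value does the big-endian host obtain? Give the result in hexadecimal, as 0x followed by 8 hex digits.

0xEB802332

Stored little-endian, the bytes at ascending addresses are EB 80 23 32.
Read back as big-endian, the last byte is least significant, giving 0xEB802332.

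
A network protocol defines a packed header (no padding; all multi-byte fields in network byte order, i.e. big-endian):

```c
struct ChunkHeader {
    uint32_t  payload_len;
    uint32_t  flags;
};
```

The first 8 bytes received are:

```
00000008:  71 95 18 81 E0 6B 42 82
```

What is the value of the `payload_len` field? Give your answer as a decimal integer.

`payload_len` is the first field, at byte offset 0, occupying 4 bytes.
Bytes at offsets 0..3: 71 95 18 81.
Big-endian stores the most-significant byte at the lowest address.
The bytes are already most-significant first: 0x71951881.
0x71951881 = 1905596545.

1905596545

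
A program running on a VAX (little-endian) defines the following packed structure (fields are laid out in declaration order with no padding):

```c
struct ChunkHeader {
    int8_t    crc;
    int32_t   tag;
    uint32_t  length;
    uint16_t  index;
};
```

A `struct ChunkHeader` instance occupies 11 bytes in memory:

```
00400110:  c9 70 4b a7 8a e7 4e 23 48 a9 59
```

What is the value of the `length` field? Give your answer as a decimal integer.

1210273511

`length` follows `crc` (1 B), `tag` (4 B), so it starts at offset 1 + 4 = 5 and occupies 4 bytes.
Bytes at offsets 5..8: E7 4E 23 48.
Little-endian stores the least-significant byte at the lowest address.
Reassemble most-significant byte first: 48 23 4E E7 → 0x48234EE7.
0x48234EE7 = 1210273511.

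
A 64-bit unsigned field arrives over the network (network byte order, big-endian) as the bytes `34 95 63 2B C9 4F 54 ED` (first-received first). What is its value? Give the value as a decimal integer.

3789043701214303469

In big-endian order the high byte comes first in memory.
The bytes are already most-significant first: 0x3495632BC94F54ED.
0x3495632BC94F54ED = 3789043701214303469.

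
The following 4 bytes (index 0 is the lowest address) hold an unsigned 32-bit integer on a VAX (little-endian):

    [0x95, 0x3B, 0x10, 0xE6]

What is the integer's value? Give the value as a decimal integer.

3859823509

Little-endian stores the least-significant byte at the lowest address.
Reassemble most-significant byte first: E6 10 3B 95 → 0xE6103B95.
0xE6103B95 = 3859823509.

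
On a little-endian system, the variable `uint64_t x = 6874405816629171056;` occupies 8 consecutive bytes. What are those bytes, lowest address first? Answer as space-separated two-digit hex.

70 93 0F 06 AB CB 66 5F

6874405816629171056 in hexadecimal, padded to 64 bits, is 0x5F66CBAB060F9370.
Split into bytes (most-significant first): 5F 66 CB AB 06 0F 93 70.
In little-endian order the low byte comes first in memory.
So at ascending addresses the bytes are 70 93 0F 06 AB CB 66 5F.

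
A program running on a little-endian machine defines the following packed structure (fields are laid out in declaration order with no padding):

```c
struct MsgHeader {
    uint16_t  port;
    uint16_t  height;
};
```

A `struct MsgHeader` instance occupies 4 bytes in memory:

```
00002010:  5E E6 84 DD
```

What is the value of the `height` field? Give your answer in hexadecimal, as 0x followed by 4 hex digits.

0xDD84

`height` follows `port` (2 bytes), so it starts at byte offset 2 and occupies 2 bytes.
Bytes at offsets 2..3: 84 DD.
Little-endian: lowest address holds the least-significant byte.
Reassemble most-significant byte first: DD 84 → 0xDD84.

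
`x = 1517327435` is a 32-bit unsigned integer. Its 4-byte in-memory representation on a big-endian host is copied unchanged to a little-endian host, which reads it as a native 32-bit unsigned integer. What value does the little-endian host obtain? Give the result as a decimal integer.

1517327435 in 32-bit hexadecimal is 0x5A70944B.
Stored big-endian, the bytes at ascending addresses are 5A 70 94 4B.
Read back as little-endian, the first byte is least significant, giving 0x4B94705A.
0x4B94705A = 1268019290.

1268019290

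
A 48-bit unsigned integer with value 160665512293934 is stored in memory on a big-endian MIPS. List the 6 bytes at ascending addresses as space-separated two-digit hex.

92 1F DA C9 B6 2E

160665512293934 in hexadecimal, padded to 48 bits, is 0x921FDAC9B62E.
Split into bytes (most-significant first): 92 1F DA C9 B6 2E.
In big-endian order the high byte comes first in memory.
So the memory order matches the most-significant-first order: 92 1F DA C9 B6 2E.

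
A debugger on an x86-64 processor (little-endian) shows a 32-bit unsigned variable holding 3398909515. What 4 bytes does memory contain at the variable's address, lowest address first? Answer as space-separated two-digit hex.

4B 3E 97 CA

3398909515 in hexadecimal, padded to 32 bits, is 0xCA973E4B.
Split into bytes (most-significant first): CA 97 3E 4B.
Little-endian: lowest address holds the least-significant byte.
So at ascending addresses the bytes are 4B 3E 97 CA.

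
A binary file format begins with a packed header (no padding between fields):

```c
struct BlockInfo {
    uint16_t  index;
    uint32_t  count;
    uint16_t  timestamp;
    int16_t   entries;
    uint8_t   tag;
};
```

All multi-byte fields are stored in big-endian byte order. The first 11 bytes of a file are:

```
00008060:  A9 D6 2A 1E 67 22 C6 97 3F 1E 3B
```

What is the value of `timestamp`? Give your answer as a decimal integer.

50839

`timestamp` follows `index` (2 B), `count` (4 B), so it starts at offset 2 + 4 = 6 and occupies 2 bytes.
Bytes at offsets 6..7: C6 97.
Big-endian stores the most-significant byte at the lowest address.
The bytes are already most-significant first: 0xC697.
0xC697 = 50839.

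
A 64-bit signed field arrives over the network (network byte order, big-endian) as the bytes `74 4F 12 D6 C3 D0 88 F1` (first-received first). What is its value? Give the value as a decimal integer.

In big-endian order the high byte comes first in memory.
The bytes are already most-significant first: 0x744F12D6C3D088F1.
0x744F12D6C3D088F1 = 8380938145177307377.

8380938145177307377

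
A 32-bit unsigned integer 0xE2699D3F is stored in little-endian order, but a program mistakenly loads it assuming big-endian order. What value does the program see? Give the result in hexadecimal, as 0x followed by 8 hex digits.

Stored little-endian, the bytes at ascending addresses are 3F 9D 69 E2.
Read back as big-endian, the last byte is least significant, giving 0x3F9D69E2.

0x3F9D69E2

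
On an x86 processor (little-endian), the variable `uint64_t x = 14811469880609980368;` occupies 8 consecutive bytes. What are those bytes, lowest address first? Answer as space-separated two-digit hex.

14811469880609980368 in hexadecimal, padded to 64 bits, is 0xCD8CE961C327BFD0.
Split into bytes (most-significant first): CD 8C E9 61 C3 27 BF D0.
In little-endian order the low byte comes first in memory.
So at ascending addresses the bytes are D0 BF 27 C3 61 E9 8C CD.

D0 BF 27 C3 61 E9 8C CD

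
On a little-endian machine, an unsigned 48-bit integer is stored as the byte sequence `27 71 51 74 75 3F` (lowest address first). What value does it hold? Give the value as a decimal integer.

69773695217959

In little-endian order the low byte comes first in memory.
Reassemble most-significant byte first: 3F 75 74 51 71 27 → 0x3F7574517127.
0x3F7574517127 = 69773695217959.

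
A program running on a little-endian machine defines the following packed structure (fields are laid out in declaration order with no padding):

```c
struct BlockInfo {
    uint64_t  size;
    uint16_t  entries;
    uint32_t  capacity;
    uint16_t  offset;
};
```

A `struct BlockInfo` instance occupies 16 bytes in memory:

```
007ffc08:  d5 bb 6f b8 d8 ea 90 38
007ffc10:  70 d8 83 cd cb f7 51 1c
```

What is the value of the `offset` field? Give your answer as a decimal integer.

`offset` follows `size` (8 B), `entries` (2 B), `capacity` (4 B), so it starts at offset 8 + 2 + 4 = 14 and occupies 2 bytes.
Bytes at offsets 14..15: 51 1C.
Little-endian stores the least-significant byte at the lowest address.
Reassemble most-significant byte first: 1C 51 → 0x1C51.
0x1C51 = 7249.

7249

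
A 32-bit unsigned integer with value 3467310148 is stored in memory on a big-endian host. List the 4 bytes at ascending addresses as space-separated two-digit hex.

3467310148 in hexadecimal, padded to 32 bits, is 0xCEAAF444.
Split into bytes (most-significant first): CE AA F4 44.
In big-endian order the high byte comes first in memory.
So the memory order matches the most-significant-first order: CE AA F4 44.

CE AA F4 44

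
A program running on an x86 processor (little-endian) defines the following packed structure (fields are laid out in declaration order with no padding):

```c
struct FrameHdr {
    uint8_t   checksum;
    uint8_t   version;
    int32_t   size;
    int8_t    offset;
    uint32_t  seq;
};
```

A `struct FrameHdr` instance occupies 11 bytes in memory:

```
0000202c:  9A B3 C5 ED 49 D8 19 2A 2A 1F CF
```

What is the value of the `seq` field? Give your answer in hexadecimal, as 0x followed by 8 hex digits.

`seq` follows `checksum` (1 B), `version` (1 B), `size` (4 B), `offset` (1 B), so it starts at offset 1 + 1 + 4 + 1 = 7 and occupies 4 bytes.
Bytes at offsets 7..10: 2A 2A 1F CF.
Little-endian: lowest address holds the least-significant byte.
Reassemble most-significant byte first: CF 1F 2A 2A → 0xCF1F2A2A.

0xCF1F2A2A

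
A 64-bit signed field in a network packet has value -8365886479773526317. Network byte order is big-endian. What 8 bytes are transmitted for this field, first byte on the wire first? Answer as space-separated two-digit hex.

8B E6 66 92 2D DB 16 D3

Two's complement of -8365886479773526317 in 64 bits: 8365886479773526317 = 0x7419996DD224E92D; invert → 0x8BE666922DDB16D2; add 1 → 0x8BE666922DDB16D3.
Split into bytes (most-significant first): 8B E6 66 92 2D DB 16 D3.
Big-endian: lowest address holds the most-significant byte.
So the memory order matches the most-significant-first order: 8B E6 66 92 2D DB 16 D3.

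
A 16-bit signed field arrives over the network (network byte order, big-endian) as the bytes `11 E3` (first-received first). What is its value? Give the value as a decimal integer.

Big-endian stores the most-significant byte at the lowest address.
The bytes are already most-significant first: 0x11E3.
0x11E3 = 4579.

4579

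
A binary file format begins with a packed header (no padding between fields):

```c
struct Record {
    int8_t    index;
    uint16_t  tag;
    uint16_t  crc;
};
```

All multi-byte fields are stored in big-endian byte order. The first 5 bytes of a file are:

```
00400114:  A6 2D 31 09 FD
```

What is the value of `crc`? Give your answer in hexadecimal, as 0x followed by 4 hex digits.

0x09FD

`crc` follows `index` (1 B), `tag` (2 B), so it starts at offset 1 + 2 = 3 and occupies 2 bytes.
Bytes at offsets 3..4: 09 FD.
In big-endian order the high byte comes first in memory.
The bytes are already most-significant first: 0x09FD.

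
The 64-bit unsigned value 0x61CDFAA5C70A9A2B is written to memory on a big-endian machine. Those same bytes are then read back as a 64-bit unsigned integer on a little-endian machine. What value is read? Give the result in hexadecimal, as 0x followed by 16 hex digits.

Stored big-endian, the bytes at ascending addresses are 61 CD FA A5 C7 0A 9A 2B.
Read back as little-endian, the first byte is least significant, giving 0x2B9A0AC7A5FACD61.

0x2B9A0AC7A5FACD61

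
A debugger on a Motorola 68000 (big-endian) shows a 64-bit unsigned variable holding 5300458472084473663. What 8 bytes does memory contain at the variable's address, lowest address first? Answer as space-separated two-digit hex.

49 8F 02 E5 B7 4E 07 3F

5300458472084473663 in hexadecimal, padded to 64 bits, is 0x498F02E5B74E073F.
Split into bytes (most-significant first): 49 8F 02 E5 B7 4E 07 3F.
In big-endian order the high byte comes first in memory.
So the memory order matches the most-significant-first order: 49 8F 02 E5 B7 4E 07 3F.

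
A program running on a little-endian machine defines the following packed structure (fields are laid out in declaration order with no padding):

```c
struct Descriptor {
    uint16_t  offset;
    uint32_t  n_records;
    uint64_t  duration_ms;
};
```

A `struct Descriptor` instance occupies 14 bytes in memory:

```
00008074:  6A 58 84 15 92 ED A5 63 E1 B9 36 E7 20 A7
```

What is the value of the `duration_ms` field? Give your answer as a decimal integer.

`duration_ms` follows `offset` (2 B), `n_records` (4 B), so it starts at offset 2 + 4 = 6 and occupies 8 bytes.
Bytes at offsets 6..13: A5 63 E1 B9 36 E7 20 A7.
Little-endian: lowest address holds the least-significant byte.
Reassemble most-significant byte first: A7 20 E7 36 B9 E1 63 A5 → 0xA720E736B9E163A5.
0xA720E736B9E163A5 = 12042879625821512613.

12042879625821512613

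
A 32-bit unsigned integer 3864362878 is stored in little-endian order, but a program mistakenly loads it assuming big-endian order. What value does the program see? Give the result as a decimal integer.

2122274278

3864362878 in 32-bit hexadecimal is 0xE6557F7E.
Stored little-endian, the bytes at ascending addresses are 7E 7F 55 E6.
Read back as big-endian, the last byte is least significant, giving 0x7E7F55E6.
0x7E7F55E6 = 2122274278.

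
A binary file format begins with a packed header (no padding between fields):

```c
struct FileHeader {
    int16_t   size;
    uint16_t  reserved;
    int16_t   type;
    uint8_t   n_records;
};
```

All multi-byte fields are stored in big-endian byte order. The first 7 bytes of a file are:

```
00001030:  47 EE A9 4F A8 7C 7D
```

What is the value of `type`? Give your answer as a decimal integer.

`type` follows `size` (2 B), `reserved` (2 B), so it starts at offset 2 + 2 = 4 and occupies 2 bytes.
Bytes at offsets 4..5: A8 7C.
In big-endian order the high byte comes first in memory.
The bytes are already most-significant first: 0xA87C.
Top bit is set, so as a signed 16-bit value this is 0xA87C − 2^16 = -22404.

-22404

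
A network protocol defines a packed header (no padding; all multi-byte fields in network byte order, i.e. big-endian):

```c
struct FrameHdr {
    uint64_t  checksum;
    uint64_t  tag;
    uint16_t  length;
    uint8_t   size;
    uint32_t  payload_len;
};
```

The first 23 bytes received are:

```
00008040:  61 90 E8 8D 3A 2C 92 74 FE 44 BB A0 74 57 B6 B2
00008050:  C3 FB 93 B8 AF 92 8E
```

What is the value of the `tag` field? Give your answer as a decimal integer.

`tag` follows `checksum` (8 bytes), so it starts at byte offset 8 and occupies 8 bytes.
Bytes at offsets 8..15: FE 44 BB A0 74 57 B6 B2.
In big-endian order the high byte comes first in memory.
The bytes are already most-significant first: 0xFE44BBA07457B6B2.
0xFE44BBA07457B6B2 = 18321975481871087282.

18321975481871087282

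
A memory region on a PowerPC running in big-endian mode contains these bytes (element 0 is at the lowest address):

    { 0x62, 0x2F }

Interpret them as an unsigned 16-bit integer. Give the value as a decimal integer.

Big-endian stores the most-significant byte at the lowest address.
The bytes are already most-significant first: 0x622F.
0x622F = 25135.

25135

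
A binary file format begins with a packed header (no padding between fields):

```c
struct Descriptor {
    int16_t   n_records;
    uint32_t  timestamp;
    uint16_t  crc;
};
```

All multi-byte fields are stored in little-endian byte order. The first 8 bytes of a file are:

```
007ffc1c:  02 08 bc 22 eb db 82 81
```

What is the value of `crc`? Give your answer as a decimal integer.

33154

`crc` follows `n_records` (2 B), `timestamp` (4 B), so it starts at offset 2 + 4 = 6 and occupies 2 bytes.
Bytes at offsets 6..7: 82 81.
Little-endian stores the least-significant byte at the lowest address.
Reassemble most-significant byte first: 81 82 → 0x8182.
0x8182 = 33154.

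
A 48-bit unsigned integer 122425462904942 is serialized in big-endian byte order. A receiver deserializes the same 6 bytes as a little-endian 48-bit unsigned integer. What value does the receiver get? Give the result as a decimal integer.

121325215963247

122425462904942 in 48-bit hexadecimal is 0x6F58663A586E.
Stored big-endian, the bytes at ascending addresses are 6F 58 66 3A 58 6E.
Read back as little-endian, the first byte is least significant, giving 0x6E583A66586F.
0x6E583A66586F = 121325215963247.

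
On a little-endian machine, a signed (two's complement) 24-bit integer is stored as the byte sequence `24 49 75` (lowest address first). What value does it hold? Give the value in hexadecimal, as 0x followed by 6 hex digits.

Little-endian: lowest address holds the least-significant byte.
Reassemble most-significant byte first: 75 49 24 → 0x754924.

0x754924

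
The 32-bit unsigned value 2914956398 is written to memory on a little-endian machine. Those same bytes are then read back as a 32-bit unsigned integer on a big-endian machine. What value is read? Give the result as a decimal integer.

2914956398 in 32-bit hexadecimal is 0xADBEB46E.
Stored little-endian, the bytes at ascending addresses are 6E B4 BE AD.
Read back as big-endian, the last byte is least significant, giving 0x6EB4BEAD.
0x6EB4BEAD = 1857339053.

1857339053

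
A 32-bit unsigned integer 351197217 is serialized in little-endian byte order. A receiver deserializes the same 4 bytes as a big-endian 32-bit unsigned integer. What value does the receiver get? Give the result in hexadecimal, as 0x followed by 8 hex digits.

351197217 in 32-bit hexadecimal is 0x14EED821.
Stored little-endian, the bytes at ascending addresses are 21 D8 EE 14.
Read back as big-endian, the last byte is least significant, giving 0x21D8EE14.

0x21D8EE14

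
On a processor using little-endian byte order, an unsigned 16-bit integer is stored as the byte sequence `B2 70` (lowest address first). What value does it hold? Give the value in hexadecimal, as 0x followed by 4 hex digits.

Little-endian stores the least-significant byte at the lowest address.
Reassemble most-significant byte first: 70 B2 → 0x70B2.

0x70B2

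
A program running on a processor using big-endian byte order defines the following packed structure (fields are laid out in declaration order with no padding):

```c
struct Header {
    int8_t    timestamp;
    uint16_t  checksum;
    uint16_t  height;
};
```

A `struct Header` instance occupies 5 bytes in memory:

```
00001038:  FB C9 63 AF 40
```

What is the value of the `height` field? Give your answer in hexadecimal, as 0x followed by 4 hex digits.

0xAF40

`height` follows `timestamp` (1 B), `checksum` (2 B), so it starts at offset 1 + 2 = 3 and occupies 2 bytes.
Bytes at offsets 3..4: AF 40.
Big-endian: lowest address holds the most-significant byte.
The bytes are already most-significant first: 0xAF40.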